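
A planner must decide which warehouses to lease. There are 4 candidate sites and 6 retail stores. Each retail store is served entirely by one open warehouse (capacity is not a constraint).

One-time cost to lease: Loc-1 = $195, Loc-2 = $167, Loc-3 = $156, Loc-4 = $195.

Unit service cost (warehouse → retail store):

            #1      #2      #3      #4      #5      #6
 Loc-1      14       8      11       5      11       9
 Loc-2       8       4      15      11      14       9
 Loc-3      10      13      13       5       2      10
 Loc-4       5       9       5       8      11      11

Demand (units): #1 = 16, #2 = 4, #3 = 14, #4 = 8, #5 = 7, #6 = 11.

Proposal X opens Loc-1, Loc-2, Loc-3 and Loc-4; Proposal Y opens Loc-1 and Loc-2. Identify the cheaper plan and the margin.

Proposal Y is cheaper by 156.

Proposal X: {Loc-1, Loc-2, Loc-3, Loc-4}: #1→Loc-4 5·16=80, #2→Loc-2 4·4=16, #3→Loc-4 5·14=70, #4→Loc-1 5·8=40, #5→Loc-3 2·7=14, #6→Loc-1 9·11=99. Service 319; fixed 713; total 1032.
Proposal Y: {Loc-1, Loc-2}: #1→Loc-2 8·16=128, #2→Loc-2 4·4=16, #3→Loc-1 11·14=154, #4→Loc-1 5·8=40, #5→Loc-1 11·7=77, #6→Loc-1 9·11=99. Service 514; fixed 362; total 876.
Difference: |1032 − 876| = 156.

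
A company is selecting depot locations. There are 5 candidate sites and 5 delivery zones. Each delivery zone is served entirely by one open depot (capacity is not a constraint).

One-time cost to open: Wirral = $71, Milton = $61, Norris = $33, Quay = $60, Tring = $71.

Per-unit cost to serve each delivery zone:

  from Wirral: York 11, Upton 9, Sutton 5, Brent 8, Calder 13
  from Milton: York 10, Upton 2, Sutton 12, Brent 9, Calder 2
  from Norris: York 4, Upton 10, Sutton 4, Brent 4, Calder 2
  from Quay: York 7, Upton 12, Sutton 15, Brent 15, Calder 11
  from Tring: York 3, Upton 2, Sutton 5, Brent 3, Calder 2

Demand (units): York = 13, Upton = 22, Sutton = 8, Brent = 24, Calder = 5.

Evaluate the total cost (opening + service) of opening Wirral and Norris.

Total cost: 492

Each delivery zone is assigned to its cheapest site among the open ones.
{Wirral, Norris}: York→Norris 4·13=52, Upton→Wirral 9·22=198, Sutton→Norris 4·8=32, Brent→Norris 4·24=96, Calder→Norris 2·5=10. Service 388; fixed 104; total 492.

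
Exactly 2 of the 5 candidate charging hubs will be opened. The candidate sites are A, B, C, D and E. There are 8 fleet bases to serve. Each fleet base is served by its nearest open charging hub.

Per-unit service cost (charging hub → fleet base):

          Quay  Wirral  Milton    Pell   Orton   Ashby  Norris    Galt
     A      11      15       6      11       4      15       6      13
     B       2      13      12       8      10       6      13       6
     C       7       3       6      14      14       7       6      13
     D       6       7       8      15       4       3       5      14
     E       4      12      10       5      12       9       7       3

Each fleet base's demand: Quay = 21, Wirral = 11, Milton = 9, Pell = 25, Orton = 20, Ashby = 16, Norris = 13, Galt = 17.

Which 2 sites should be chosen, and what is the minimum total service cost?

With exactly 2 open, each fleet base uses its cheapest among the chosen.
{D, E}: Quay→E 4·21=84, Wirral→D 7·11=77, Milton→D 8·9=72, Pell→E 5·25=125, Orton→D 4·20=80, Ashby→D 3·16=48, Norris→D 5·13=65, Galt→E 3·17=51. Service cost 602.
{B, D}: service cost 686
{A, E}: service cost 748
Among all 10 size-2 choices, {D, E} is lowest.

Choose D and E; total service cost 602.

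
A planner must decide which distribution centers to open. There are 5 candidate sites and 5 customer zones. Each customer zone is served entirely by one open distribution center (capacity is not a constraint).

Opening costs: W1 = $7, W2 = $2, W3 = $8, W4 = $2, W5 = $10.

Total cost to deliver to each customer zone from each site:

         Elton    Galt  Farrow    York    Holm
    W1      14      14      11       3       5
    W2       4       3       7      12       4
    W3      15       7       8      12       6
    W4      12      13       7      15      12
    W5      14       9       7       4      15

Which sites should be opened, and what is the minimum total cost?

For any fixed open set, each customer zone goes to its cheapest open site; total = fixed + service.
{W1, W2}: Elton→W2 4, Galt→W2 3, Farrow→W2 7, York→W1 3, Holm→W2 4. Service 21; fixed 9; total 30.
{W1, W2, W4}: service 21 + fixed 11 = 32
{W2}: Elton→W2 4, Galt→W2 3, Farrow→W2 7, York→W2 12, Holm→W2 4. Service 30; fixed 2; total 32.
{W1, W2, W3, W4, W5}: Elton→W2 4, Galt→W2 3, Farrow→W2 7, York→W1 3, Holm→W2 4. Service 21; fixed 29; total 50.
No other subset beats 30.

Open W1 and W2; minimum total cost 30.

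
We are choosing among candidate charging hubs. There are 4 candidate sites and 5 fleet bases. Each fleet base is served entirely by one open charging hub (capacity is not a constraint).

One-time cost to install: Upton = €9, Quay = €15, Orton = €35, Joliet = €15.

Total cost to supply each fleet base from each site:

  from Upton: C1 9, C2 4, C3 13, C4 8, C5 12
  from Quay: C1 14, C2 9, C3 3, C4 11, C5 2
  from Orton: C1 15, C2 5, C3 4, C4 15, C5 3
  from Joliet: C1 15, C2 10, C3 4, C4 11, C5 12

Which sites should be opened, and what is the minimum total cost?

Open Upton and Quay; minimum total cost 50.

For any fixed open set, each fleet base goes to its cheapest open site; total = fixed + service.
{Upton, Quay}: C1→Upton 9, C2→Upton 4, C3→Quay 3, C4→Upton 8, C5→Quay 2. Service 26; fixed 24; total 50.
{Quay}: C1→Quay 14, C2→Quay 9, C3→Quay 3, C4→Quay 11, C5→Quay 2. Service 39; fixed 15; total 54.
{Upton}: service 46 + fixed 9 = 55
{Upton, Quay, Orton, Joliet}: service 26 + fixed 74 = 100
No other subset beats 50.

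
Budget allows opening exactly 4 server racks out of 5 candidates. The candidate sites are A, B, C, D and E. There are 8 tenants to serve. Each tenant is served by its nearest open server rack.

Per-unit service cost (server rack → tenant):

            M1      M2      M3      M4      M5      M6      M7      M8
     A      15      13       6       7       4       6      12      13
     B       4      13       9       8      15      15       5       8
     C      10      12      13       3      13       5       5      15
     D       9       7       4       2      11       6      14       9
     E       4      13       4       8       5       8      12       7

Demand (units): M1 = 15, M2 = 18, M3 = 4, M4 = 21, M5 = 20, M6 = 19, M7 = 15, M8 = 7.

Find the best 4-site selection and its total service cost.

Choose A, C, D and E; total service cost 543.

With exactly 4 open, each tenant uses its cheapest among the chosen.
{A, C, D, E}: M1→E 4·15=60, M2→D 7·18=126, M3→D 4·4=16, M4→D 2·21=42, M5→A 4·20=80, M6→C 5·19=95, M7→C 5·15=75, M8→E 7·7=49. Service cost 543.
{A, B, C, D}: service cost 550
{A, B, D, E}: service cost 562
Among all 5 size-4 choices, {A, C, D, E} is lowest.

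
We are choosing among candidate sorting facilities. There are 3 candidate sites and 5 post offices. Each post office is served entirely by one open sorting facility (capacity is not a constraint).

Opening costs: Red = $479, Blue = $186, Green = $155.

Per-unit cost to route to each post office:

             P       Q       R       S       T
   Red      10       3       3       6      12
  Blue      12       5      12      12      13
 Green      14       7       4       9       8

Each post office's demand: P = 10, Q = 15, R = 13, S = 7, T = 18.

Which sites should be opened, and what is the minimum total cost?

For any fixed open set, each post office goes to its cheapest open site; total = fixed + service.
{Green}: P→Green 14·10=140, Q→Green 7·15=105, R→Green 4·13=52, S→Green 9·7=63, T→Green 8·18=144. Service 504; fixed 155; total 659.
{Blue, Green}: service 454 + fixed 341 = 795
{Blue}: P→Blue 12·10=120, Q→Blue 5·15=75, R→Blue 12·13=156, S→Blue 12·7=84, T→Blue 13·18=234. Service 669; fixed 186; total 855.
{Red, Blue, Green}: service 370 + fixed 820 = 1190
(All 7 nonempty subsets were checked; Green only is lowest.)

Open Green only; minimum total cost 659.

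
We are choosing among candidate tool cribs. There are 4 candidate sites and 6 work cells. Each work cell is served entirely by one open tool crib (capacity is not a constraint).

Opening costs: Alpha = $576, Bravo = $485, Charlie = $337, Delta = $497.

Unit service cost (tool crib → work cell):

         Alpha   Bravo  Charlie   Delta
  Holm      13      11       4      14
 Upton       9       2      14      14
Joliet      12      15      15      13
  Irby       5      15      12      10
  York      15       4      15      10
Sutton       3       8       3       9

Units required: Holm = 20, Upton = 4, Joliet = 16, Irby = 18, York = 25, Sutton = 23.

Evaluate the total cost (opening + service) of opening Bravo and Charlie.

Total cost: 1535

Each work cell is assigned to its cheapest site among the open ones.
{Bravo, Charlie}: Holm→Charlie 4·20=80, Upton→Bravo 2·4=8, Joliet→Bravo 15·16=240, Irby→Charlie 12·18=216, York→Bravo 4·25=100, Sutton→Charlie 3·23=69. Service 713; fixed 822; total 1535.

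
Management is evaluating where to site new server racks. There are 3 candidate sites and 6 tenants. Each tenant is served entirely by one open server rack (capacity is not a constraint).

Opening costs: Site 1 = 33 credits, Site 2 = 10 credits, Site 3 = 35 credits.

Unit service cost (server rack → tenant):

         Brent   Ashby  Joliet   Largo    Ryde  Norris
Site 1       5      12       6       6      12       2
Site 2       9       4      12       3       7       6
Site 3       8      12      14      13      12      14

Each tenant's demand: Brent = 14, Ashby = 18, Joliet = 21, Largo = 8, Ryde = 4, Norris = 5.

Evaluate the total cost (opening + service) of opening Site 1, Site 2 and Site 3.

Each tenant is assigned to its cheapest site among the open ones.
{Site 1, Site 2, Site 3}: Brent→Site 1 5·14=70, Ashby→Site 2 4·18=72, Joliet→Site 1 6·21=126, Largo→Site 2 3·8=24, Ryde→Site 2 7·4=28, Norris→Site 1 2·5=10. Service 330; fixed 78; total 408.

Total cost: 408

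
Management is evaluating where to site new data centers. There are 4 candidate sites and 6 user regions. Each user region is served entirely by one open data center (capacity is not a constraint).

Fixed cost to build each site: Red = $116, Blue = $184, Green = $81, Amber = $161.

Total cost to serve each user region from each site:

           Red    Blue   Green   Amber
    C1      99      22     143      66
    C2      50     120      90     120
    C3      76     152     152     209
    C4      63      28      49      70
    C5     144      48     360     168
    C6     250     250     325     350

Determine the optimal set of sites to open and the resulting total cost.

Open Red and Blue; minimum total cost 774.

For any fixed open set, each user region goes to its cheapest open site; total = fixed + service.
{Red, Blue}: C1→Blue 22, C2→Red 50, C3→Red 76, C4→Blue 28, C5→Blue 48, C6→Red 250. Service 474; fixed 300; total 774.
{Red}: service 682 + fixed 116 = 798
{Blue}: service 620 + fixed 184 = 804
{Red, Blue, Green, Amber}: C1→Blue 22, C2→Red 50, C3→Red 76, C4→Blue 28, C5→Blue 48, C6→Red 250. Service 474; fixed 542; total 1016.
No other subset beats 774.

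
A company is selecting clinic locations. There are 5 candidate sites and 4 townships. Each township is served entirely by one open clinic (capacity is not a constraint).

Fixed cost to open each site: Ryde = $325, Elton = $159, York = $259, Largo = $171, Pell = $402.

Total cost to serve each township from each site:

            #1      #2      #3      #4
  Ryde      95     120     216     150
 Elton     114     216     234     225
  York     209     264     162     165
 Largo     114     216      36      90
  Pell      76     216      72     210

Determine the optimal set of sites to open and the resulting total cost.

For any fixed open set, each township goes to its cheapest open site; total = fixed + service.
{Largo}: #1→Largo 114, #2→Largo 216, #3→Largo 36, #4→Largo 90. Service 456; fixed 171; total 627.
{Elton, Largo}: service 456 + fixed 330 = 786
{Ryde, Largo}: service 341 + fixed 496 = 837
{Ryde, Elton, York, Largo, Pell}: service 322 + fixed 1316 = 1638
No other subset beats 627.

Open Largo only; minimum total cost 627.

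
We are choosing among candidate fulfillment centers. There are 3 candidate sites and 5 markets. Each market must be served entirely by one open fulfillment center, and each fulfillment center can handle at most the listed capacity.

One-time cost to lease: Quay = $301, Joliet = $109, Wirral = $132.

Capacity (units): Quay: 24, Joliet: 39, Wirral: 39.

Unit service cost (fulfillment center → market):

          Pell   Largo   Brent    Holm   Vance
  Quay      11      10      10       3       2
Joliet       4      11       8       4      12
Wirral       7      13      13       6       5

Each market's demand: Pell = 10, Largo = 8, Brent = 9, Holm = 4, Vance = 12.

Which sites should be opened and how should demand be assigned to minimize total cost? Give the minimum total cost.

Minimum total cost: 517

Open {Joliet, Wirral}: Pell→Joliet 4·10=40, Largo→Joliet 11·8=88, Brent→Joliet 8·9=72, Holm→Joliet 4·4=16, Vance→Wirral 5·12=60.
Loads: Joliet carries 31/39, Wirral carries 12/39. Service 276; fixed 241; total 517.
Next best feasible plan costs 525.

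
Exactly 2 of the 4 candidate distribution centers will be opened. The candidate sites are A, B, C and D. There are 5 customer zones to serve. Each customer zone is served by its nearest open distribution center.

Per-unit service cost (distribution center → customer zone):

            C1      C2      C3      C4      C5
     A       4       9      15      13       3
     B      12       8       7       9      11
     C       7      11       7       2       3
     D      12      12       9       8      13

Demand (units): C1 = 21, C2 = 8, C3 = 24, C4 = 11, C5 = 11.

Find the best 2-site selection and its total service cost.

Choose A and C; total service cost 379.

With exactly 2 open, each customer zone uses its cheapest among the chosen.
{A, C}: C1→A 4·21=84, C2→A 9·8=72, C3→C 7·24=168, C4→C 2·11=22, C5→A 3·11=33. Service cost 379.
{B, C}: service cost 434
{A, B}: service cost 448
Among all 6 size-2 choices, {A, C} is lowest.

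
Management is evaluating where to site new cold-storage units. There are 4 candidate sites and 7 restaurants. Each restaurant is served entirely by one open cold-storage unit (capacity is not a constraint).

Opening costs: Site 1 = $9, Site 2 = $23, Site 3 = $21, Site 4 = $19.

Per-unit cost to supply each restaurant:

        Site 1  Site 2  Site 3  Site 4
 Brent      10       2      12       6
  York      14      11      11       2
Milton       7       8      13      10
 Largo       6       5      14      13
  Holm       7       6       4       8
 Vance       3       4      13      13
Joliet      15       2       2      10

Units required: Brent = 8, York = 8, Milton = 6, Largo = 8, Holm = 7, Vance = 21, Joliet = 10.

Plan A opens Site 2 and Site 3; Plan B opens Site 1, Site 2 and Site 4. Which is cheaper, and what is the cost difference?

Plan A: {Site 2, Site 3}: Brent→Site 2 2·8=16, York→Site 2 11·8=88, Milton→Site 2 8·6=48, Largo→Site 2 5·8=40, Holm→Site 3 4·7=28, Vance→Site 2 4·21=84, Joliet→Site 2 2·10=20. Service 324; fixed 44; total 368.
Plan B: {Site 1, Site 2, Site 4}: Brent→Site 2 2·8=16, York→Site 4 2·8=16, Milton→Site 1 7·6=42, Largo→Site 2 5·8=40, Holm→Site 2 6·7=42, Vance→Site 1 3·21=63, Joliet→Site 2 2·10=20. Service 239; fixed 51; total 290.
Difference: |368 − 290| = 78.

Plan B is cheaper by 78.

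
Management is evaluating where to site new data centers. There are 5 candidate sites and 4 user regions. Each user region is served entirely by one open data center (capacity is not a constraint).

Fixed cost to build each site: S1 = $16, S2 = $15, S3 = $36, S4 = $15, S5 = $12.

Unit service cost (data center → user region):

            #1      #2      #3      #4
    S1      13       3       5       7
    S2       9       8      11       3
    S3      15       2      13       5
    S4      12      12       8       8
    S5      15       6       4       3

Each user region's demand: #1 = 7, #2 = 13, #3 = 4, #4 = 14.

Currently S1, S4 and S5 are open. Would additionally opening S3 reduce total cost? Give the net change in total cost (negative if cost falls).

No — net change +23 (cost rises by 23).

Current service cost with {S1, S4, S5}: 181.
Adding S3: each user region re-picks its cheapest; new service cost 168, saving 13.
Extra fixed cost: 36. Net change = 36 − 13 = 23.
(Totals: 224 → 247.)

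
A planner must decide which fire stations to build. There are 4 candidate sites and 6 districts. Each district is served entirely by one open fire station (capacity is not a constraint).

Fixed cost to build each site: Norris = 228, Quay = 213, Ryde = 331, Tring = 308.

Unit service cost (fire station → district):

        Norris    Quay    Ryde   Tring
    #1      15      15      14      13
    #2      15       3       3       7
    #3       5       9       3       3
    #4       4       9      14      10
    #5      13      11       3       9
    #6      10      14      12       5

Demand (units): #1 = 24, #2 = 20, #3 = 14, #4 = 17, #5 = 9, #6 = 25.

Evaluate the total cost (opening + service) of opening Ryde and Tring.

Total cost: 1375

Each district is assigned to its cheapest site among the open ones.
{Ryde, Tring}: #1→Tring 13·24=312, #2→Ryde 3·20=60, #3→Ryde 3·14=42, #4→Tring 10·17=170, #5→Ryde 3·9=27, #6→Tring 5·25=125. Service 736; fixed 639; total 1375.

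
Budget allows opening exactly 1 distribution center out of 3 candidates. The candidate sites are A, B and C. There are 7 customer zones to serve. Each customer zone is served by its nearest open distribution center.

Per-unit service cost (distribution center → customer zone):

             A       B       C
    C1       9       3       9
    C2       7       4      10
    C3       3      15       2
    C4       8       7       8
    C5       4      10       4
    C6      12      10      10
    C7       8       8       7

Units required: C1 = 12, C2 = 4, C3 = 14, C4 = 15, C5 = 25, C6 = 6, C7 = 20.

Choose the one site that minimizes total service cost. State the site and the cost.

Choose C only; total service cost 596.

With exactly 1 open, each customer zone uses its cheapest among the chosen.
{C}: C1→C 9·12=108, C2→C 10·4=40, C3→C 2·14=28, C4→C 8·15=120, C5→C 4·25=100, C6→C 10·6=60, C7→C 7·20=140. Service cost 596.
{A}: service cost 630
{B}: service cost 837
Among all 3 size-1 choices, {C} is lowest.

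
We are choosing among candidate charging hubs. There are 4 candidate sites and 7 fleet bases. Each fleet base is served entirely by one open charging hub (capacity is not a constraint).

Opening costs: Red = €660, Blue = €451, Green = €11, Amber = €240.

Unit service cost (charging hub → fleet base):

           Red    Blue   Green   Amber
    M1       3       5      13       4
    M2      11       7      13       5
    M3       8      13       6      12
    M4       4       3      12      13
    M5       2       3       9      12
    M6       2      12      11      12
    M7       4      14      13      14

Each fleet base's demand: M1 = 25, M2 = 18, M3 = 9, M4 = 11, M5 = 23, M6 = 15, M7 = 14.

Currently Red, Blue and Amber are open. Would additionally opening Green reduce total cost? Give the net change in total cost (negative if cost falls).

Yes — net change −7 (cost falls by 7).

Current service cost with {Red, Blue, Amber}: 402.
Adding Green: each fleet base re-picks its cheapest; new service cost 384, saving 18.
Extra fixed cost: 11. Net change = 11 − 18 = -7.
(Totals: 1753 → 1746.)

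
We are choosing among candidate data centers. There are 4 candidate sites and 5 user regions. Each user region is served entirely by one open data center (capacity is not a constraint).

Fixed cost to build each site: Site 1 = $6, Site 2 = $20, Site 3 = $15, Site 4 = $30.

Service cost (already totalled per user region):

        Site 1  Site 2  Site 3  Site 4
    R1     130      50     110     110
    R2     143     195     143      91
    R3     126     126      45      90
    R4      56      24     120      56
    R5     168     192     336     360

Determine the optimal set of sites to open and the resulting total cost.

Open Site 1, Site 2, Site 3 and Site 4; minimum total cost 449.

For any fixed open set, each user region goes to its cheapest open site; total = fixed + service.
{Site 1, Site 2, Site 3, Site 4}: R1→Site 2 50, R2→Site 4 91, R3→Site 3 45, R4→Site 2 24, R5→Site 1 168. Service 378; fixed 71; total 449.
{Site 2, Site 3, Site 4}: service 402 + fixed 65 = 467
{Site 1, Site 2, Site 3}: service 430 + fixed 41 = 471
{Site 1}: service 623 + fixed 6 = 629
No other subset beats 449.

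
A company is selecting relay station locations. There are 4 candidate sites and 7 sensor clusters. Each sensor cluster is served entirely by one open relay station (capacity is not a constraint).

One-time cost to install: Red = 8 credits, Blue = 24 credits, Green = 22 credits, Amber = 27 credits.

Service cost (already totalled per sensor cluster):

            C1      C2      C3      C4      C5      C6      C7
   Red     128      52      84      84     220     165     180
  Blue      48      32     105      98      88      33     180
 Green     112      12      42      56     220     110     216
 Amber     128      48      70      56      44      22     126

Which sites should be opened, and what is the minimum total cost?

Open Blue, Green and Amber; minimum total cost 423.

For any fixed open set, each sensor cluster goes to its cheapest open site; total = fixed + service.
{Blue, Green, Amber}: C1→Blue 48, C2→Green 12, C3→Green 42, C4→Green 56, C5→Amber 44, C6→Amber 22, C7→Amber 126. Service 350; fixed 73; total 423.
{Red, Blue, Green, Amber}: C1→Blue 48, C2→Green 12, C3→Green 42, C4→Green 56, C5→Amber 44, C6→Amber 22, C7→Amber 126. Service 350; fixed 81; total 431.
{Blue, Amber}: C1→Blue 48, C2→Blue 32, C3→Amber 70, C4→Amber 56, C5→Amber 44, C6→Amber 22, C7→Amber 126. Service 398; fixed 51; total 449.
{Red}: C1→Red 128, C2→Red 52, C3→Red 84, C4→Red 84, C5→Red 220, C6→Red 165, C7→Red 180. Service 913; fixed 8; total 921.
(All 15 nonempty subsets were checked; Blue, Green and Amber is lowest.)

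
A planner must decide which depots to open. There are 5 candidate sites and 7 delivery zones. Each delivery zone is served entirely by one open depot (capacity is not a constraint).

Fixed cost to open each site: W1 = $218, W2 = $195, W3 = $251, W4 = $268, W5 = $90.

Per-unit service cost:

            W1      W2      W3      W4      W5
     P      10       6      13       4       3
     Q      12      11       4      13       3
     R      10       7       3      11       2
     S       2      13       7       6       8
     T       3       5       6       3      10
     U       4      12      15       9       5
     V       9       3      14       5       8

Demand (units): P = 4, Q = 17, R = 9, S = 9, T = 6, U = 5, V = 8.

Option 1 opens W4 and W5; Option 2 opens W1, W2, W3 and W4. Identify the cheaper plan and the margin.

Option 1: {W4, W5}: P→W5 3·4=12, Q→W5 3·17=51, R→W5 2·9=18, S→W4 6·9=54, T→W4 3·6=18, U→W5 5·5=25, V→W4 5·8=40. Service 218; fixed 358; total 576.
Option 2: {W1, W2, W3, W4}: P→W4 4·4=16, Q→W3 4·17=68, R→W3 3·9=27, S→W1 2·9=18, T→W1 3·6=18, U→W1 4·5=20, V→W2 3·8=24. Service 191; fixed 932; total 1123.
Difference: |576 − 1123| = 547.

Option 1 is cheaper by 547.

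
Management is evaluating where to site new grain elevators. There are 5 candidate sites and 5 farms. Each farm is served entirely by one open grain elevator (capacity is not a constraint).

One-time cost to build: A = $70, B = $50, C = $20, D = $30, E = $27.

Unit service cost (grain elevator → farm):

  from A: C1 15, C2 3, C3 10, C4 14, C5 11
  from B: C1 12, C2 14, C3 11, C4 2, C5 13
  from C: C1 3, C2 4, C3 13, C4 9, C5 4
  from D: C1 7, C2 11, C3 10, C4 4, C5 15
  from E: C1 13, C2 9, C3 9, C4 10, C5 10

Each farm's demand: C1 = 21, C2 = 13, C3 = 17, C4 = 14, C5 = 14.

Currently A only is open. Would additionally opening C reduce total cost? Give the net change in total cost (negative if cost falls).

Current service cost with {A}: 874.
Adding C: each farm re-picks its cheapest; new service cost 454, saving 420.
Extra fixed cost: 20. Net change = 20 − 420 = -400.
(Totals: 944 → 544.)

Yes — net change −400 (cost falls by 400).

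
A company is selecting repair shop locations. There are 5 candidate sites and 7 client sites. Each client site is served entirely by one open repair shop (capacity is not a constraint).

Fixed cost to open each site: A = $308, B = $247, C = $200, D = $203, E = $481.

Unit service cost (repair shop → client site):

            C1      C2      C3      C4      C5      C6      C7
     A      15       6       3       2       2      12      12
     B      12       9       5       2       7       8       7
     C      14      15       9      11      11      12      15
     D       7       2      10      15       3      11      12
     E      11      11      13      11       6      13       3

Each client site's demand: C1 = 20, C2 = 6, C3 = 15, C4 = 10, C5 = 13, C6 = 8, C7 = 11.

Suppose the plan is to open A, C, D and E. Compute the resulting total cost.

Each client site is assigned to its cheapest site among the open ones.
{A, C, D, E}: C1→D 7·20=140, C2→D 2·6=12, C3→A 3·15=45, C4→A 2·10=20, C5→A 2·13=26, C6→D 11·8=88, C7→E 3·11=33. Service 364; fixed 1192; total 1556.

Total cost: 1556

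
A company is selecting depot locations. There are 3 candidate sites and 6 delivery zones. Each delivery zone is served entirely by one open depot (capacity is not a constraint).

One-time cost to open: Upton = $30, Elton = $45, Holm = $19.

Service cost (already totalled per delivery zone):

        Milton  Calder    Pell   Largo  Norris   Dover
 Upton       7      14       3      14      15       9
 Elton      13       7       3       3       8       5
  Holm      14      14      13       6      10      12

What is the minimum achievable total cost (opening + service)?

Minimum total cost: 84

For any fixed open set, each delivery zone goes to its cheapest open site; total = fixed + service.
{Elton}: Milton→Elton 13, Calder→Elton 7, Pell→Elton 3, Largo→Elton 3, Norris→Elton 8, Dover→Elton 5. Service 39; fixed 45; total 84.
{Holm}: service 69 + fixed 19 = 88
{Upton}: service 62 + fixed 30 = 92
{Upton, Elton, Holm}: service 33 + fixed 94 = 127
(All 7 nonempty subsets were checked; Elton only is lowest.)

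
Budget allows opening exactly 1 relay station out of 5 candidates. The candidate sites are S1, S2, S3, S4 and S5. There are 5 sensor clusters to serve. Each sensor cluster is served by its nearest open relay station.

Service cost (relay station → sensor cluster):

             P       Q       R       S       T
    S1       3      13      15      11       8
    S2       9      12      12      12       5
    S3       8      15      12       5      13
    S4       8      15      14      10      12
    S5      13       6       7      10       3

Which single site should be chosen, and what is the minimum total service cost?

Choose S5 only; total service cost 39.

With exactly 1 open, each sensor cluster uses its cheapest among the chosen.
{S5}: P→S5 13, Q→S5 6, R→S5 7, S→S5 10, T→S5 3. Service cost 39.
{S1}: service cost 50
{S2}: service cost 50
Among all 5 size-1 choices, {S5} is lowest.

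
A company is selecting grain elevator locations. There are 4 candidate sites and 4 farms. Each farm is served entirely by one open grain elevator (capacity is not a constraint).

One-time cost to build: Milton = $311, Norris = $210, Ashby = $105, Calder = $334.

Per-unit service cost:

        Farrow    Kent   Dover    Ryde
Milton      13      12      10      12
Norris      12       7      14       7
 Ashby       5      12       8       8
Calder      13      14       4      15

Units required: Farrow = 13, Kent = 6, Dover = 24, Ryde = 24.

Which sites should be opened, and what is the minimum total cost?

Open Ashby only; minimum total cost 626.

For any fixed open set, each farm goes to its cheapest open site; total = fixed + service.
{Ashby}: Farrow→Ashby 5·13=65, Kent→Ashby 12·6=72, Dover→Ashby 8·24=192, Ryde→Ashby 8·24=192. Service 521; fixed 105; total 626.
{Norris, Ashby}: service 467 + fixed 315 = 782
{Ashby, Calder}: service 425 + fixed 439 = 864
{Milton, Norris, Ashby, Calder}: service 371 + fixed 960 = 1331
(All 15 nonempty subsets were checked; Ashby only is lowest.)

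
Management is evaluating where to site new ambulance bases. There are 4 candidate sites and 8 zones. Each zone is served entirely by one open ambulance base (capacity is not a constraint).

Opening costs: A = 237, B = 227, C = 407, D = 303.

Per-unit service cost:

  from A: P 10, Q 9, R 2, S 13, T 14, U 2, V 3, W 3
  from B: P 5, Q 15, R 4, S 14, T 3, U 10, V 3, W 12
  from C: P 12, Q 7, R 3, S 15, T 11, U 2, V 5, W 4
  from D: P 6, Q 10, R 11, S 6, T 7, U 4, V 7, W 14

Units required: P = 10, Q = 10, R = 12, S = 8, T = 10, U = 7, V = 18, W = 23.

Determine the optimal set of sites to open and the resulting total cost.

For any fixed open set, each zone goes to its cheapest open site; total = fixed + service.
{A}: P→A 10·10=100, Q→A 9·10=90, R→A 2·12=24, S→A 13·8=104, T→A 14·10=140, U→A 2·7=14, V→A 3·18=54, W→A 3·23=69. Service 595; fixed 237; total 832.
{A, B}: P→B 5·10=50, Q→A 9·10=90, R→A 2·12=24, S→A 13·8=104, T→B 3·10=30, U→A 2·7=14, V→A 3·18=54, W→A 3·23=69. Service 435; fixed 464; total 899.
{A, D}: service 429 + fixed 540 = 969
{A, B, C, D}: P→B 5·10=50, Q→C 7·10=70, R→A 2·12=24, S→D 6·8=48, T→B 3·10=30, U→A 2·7=14, V→A 3·18=54, W→A 3·23=69. Service 359; fixed 1174; total 1533.
(All 15 nonempty subsets were checked; A only is lowest.)

Open A only; minimum total cost 832.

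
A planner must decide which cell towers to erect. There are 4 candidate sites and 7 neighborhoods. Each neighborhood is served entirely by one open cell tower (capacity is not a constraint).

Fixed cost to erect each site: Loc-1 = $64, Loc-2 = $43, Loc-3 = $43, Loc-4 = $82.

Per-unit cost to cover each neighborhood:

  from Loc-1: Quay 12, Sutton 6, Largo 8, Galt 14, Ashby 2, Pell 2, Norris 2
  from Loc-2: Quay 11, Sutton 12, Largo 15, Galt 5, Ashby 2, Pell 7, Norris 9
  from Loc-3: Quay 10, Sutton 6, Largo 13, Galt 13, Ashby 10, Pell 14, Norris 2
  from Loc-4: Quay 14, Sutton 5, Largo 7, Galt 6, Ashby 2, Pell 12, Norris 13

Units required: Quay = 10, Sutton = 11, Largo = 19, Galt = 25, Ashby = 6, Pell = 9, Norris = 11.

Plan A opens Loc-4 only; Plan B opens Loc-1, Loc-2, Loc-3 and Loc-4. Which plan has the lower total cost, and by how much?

Plan B is cheaper by 126.

Plan A: {Loc-4}: Quay→Loc-4 14·10=140, Sutton→Loc-4 5·11=55, Largo→Loc-4 7·19=133, Galt→Loc-4 6·25=150, Ashby→Loc-4 2·6=12, Pell→Loc-4 12·9=108, Norris→Loc-4 13·11=143. Service 741; fixed 82; total 823.
Plan B: {Loc-1, Loc-2, Loc-3, Loc-4}: Quay→Loc-3 10·10=100, Sutton→Loc-4 5·11=55, Largo→Loc-4 7·19=133, Galt→Loc-2 5·25=125, Ashby→Loc-1 2·6=12, Pell→Loc-1 2·9=18, Norris→Loc-1 2·11=22. Service 465; fixed 232; total 697.
Difference: |823 − 697| = 126.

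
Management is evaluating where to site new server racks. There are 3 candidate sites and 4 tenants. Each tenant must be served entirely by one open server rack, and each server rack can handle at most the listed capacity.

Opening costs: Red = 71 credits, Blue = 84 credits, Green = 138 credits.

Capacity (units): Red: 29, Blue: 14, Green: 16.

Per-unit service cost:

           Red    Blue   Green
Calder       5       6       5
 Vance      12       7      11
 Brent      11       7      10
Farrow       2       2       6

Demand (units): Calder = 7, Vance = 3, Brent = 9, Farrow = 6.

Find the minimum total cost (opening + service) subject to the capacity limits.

Open {Red}: Calder→Red 5·7=35, Vance→Red 12·3=36, Brent→Red 11·9=99, Farrow→Red 2·6=12.
Loads: Red carries 25/29. Service 182; fixed 71; total 253.
Next best feasible plan costs 286.

Minimum total cost: 253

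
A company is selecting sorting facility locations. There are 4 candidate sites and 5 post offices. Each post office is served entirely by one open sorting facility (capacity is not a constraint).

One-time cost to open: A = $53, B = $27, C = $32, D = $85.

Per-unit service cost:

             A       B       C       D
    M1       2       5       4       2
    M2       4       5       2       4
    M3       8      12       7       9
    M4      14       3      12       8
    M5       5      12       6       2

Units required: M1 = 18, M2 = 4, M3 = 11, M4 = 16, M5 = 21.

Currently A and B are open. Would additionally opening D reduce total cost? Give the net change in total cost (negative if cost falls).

No — net change +22 (cost rises by 22).

Current service cost with {A, B}: 293.
Adding D: each post office re-picks its cheapest; new service cost 230, saving 63.
Extra fixed cost: 85. Net change = 85 − 63 = 22.
(Totals: 373 → 395.)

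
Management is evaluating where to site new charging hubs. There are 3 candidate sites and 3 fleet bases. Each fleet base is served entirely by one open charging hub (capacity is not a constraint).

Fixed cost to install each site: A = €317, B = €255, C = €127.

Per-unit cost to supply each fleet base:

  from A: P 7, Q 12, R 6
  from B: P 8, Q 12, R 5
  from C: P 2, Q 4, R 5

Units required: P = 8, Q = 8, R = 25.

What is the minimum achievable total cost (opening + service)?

Minimum total cost: 300

For any fixed open set, each fleet base goes to its cheapest open site; total = fixed + service.
{C}: P→C 2·8=16, Q→C 4·8=32, R→C 5·25=125. Service 173; fixed 127; total 300.
{B}: service 285 + fixed 255 = 540
{B, C}: service 173 + fixed 382 = 555
{A, B, C}: P→C 2·8=16, Q→C 4·8=32, R→B 5·25=125. Service 173; fixed 699; total 872.
(All 7 nonempty subsets were checked; C only is lowest.)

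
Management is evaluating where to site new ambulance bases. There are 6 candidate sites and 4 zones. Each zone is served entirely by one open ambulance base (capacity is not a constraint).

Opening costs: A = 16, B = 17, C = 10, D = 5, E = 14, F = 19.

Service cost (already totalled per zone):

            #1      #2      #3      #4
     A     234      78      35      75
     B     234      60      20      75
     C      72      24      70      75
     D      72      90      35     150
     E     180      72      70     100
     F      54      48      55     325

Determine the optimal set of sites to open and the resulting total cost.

Open B and C; minimum total cost 218.

For any fixed open set, each zone goes to its cheapest open site; total = fixed + service.
{B, C}: #1→C 72, #2→C 24, #3→B 20, #4→B 75. Service 191; fixed 27; total 218.
{B, C, F}: #1→F 54, #2→C 24, #3→B 20, #4→B 75. Service 173; fixed 46; total 219.
{C, D}: #1→C 72, #2→C 24, #3→D 35, #4→C 75. Service 206; fixed 15; total 221.
{A, B, C, D, E, F}: service 173 + fixed 81 = 254
No other subset beats 218.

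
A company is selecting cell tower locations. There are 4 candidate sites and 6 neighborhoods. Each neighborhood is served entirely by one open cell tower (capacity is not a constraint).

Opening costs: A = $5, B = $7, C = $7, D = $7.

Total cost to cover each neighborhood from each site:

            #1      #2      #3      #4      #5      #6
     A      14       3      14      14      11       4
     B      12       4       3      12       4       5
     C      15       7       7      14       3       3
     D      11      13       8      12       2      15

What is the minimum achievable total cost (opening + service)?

Minimum total cost: 47

For any fixed open set, each neighborhood goes to its cheapest open site; total = fixed + service.
{B}: #1→B 12, #2→B 4, #3→B 3, #4→B 12, #5→B 4, #6→B 5. Service 40; fixed 7; total 47.
{A, B}: #1→B 12, #2→A 3, #3→B 3, #4→B 12, #5→B 4, #6→A 4. Service 38; fixed 12; total 50.
{B, C}: #1→B 12, #2→B 4, #3→B 3, #4→B 12, #5→C 3, #6→C 3. Service 37; fixed 14; total 51.
{A, B, C, D}: #1→D 11, #2→A 3, #3→B 3, #4→B 12, #5→D 2, #6→C 3. Service 34; fixed 26; total 60.
No other subset beats 47.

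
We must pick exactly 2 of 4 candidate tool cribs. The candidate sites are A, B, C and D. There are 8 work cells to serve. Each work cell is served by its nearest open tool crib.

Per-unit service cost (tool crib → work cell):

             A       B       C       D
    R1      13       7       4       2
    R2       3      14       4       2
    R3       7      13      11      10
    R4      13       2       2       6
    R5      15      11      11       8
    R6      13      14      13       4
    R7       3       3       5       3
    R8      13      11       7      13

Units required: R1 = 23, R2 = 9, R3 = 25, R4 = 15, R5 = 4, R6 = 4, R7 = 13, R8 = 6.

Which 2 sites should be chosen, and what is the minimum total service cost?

With exactly 2 open, each work cell uses its cheapest among the chosen.
{C, D}: R1→D 2·23=46, R2→D 2·9=18, R3→D 10·25=250, R4→C 2·15=30, R5→D 8·4=32, R6→D 4·4=16, R7→D 3·13=39, R8→C 7·6=42. Service cost 473.
{A, D}: service cost 494
{B, D}: service cost 497
Among all 6 size-2 choices, {C, D} is lowest.

Choose C and D; total service cost 473.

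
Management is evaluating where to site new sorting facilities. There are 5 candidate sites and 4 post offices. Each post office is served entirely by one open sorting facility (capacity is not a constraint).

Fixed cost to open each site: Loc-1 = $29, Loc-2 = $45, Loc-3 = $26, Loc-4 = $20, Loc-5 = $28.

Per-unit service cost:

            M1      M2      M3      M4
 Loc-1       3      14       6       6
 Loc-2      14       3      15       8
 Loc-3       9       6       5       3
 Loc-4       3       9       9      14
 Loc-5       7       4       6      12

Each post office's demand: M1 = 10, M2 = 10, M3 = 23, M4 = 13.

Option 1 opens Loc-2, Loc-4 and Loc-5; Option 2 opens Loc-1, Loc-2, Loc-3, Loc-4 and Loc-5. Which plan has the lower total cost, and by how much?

Option 2 is cheaper by 33.

Option 1: {Loc-2, Loc-4, Loc-5}: M1→Loc-4 3·10=30, M2→Loc-2 3·10=30, M3→Loc-5 6·23=138, M4→Loc-2 8·13=104. Service 302; fixed 93; total 395.
Option 2: {Loc-1, Loc-2, Loc-3, Loc-4, Loc-5}: M1→Loc-1 3·10=30, M2→Loc-2 3·10=30, M3→Loc-3 5·23=115, M4→Loc-3 3·13=39. Service 214; fixed 148; total 362.
Difference: |395 − 362| = 33.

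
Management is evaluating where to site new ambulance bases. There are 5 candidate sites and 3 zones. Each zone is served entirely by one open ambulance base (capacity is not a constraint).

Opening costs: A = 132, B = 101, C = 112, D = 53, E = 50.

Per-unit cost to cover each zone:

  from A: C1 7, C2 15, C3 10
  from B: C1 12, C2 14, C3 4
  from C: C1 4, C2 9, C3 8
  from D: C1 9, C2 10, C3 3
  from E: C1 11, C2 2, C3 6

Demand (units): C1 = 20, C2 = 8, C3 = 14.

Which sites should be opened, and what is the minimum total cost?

For any fixed open set, each zone goes to its cheapest open site; total = fixed + service.
{D, E}: C1→D 9·20=180, C2→E 2·8=16, C3→D 3·14=42. Service 238; fixed 103; total 341.
{C, E}: C1→C 4·20=80, C2→E 2·8=16, C3→E 6·14=84. Service 180; fixed 162; total 342.
{C, D, E}: C1→C 4·20=80, C2→E 2·8=16, C3→D 3·14=42. Service 138; fixed 215; total 353.
{A, B, C, D, E}: C1→C 4·20=80, C2→E 2·8=16, C3→D 3·14=42. Service 138; fixed 448; total 586.
No other subset beats 341.

Open D and E; minimum total cost 341.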